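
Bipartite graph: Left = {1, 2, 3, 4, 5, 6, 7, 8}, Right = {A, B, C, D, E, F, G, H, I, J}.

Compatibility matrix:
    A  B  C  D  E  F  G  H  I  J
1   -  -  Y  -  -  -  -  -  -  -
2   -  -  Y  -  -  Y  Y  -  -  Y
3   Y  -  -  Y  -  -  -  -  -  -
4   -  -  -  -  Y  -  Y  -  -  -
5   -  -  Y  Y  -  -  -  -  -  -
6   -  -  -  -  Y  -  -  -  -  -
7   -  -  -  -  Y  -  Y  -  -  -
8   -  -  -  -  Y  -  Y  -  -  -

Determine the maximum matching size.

6

A valid assignment of size 6: 1–C, 2–J, 3–A, 4–G, 5–D, 6–E.
The set {4, 6, 7, 8} has only 2 neighbours ({E, G}), so by Hall's theorem at most 6 of the 8 left vertices can be matched.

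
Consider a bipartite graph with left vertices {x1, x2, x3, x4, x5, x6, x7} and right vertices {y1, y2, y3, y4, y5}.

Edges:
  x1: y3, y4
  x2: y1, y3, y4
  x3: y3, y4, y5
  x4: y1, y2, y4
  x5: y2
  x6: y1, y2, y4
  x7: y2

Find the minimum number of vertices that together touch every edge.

5

{x3, y1, y2, y3, y4} is a vertex cover of size 5: every edge has an endpoint in this set.
No smaller cover exists because x1–y4, x2–y3, x3–y5, x4–y1, x5–y2 is a matching of size 5, and a cover must include an endpoint of each of these disjoint edges (König's theorem).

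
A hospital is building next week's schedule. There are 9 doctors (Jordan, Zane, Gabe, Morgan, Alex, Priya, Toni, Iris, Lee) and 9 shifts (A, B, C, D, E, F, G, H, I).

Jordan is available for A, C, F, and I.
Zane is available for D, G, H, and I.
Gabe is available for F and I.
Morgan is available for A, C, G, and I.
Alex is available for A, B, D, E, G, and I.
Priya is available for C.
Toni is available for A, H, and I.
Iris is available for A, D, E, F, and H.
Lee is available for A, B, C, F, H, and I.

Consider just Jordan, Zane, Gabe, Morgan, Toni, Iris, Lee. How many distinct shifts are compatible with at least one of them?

9

The union of neighbours of {Jordan, Zane, Gabe, Morgan, Toni, Iris, Lee} is {A, B, C, D, E, F, G, H, I}, which has 9 elements.
Since |N(S)| = 9 ≥ |S| = 7, Hall's condition holds for this subset.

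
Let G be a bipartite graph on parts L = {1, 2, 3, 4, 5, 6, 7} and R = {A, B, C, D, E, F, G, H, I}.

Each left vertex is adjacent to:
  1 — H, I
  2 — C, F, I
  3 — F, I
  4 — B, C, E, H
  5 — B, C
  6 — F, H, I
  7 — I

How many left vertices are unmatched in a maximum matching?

A valid assignment of size 6: 1–H, 2–C, 3–I, 4–E, 5–B, 6–F.
The set {1, 3, 6, 7} has only 3 neighbours ({F, H, I}), so by Hall's theorem at most 6 of the 7 left vertices can be matched.
That matches 6 of the 7, leaving 1 unmatched; no matching can do better.

1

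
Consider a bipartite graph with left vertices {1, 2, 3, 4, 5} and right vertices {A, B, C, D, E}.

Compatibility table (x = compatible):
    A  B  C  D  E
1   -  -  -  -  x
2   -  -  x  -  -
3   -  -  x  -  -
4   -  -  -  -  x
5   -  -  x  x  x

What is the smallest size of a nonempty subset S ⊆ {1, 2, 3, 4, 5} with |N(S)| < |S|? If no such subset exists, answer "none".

Take S = {1, 4}. Its neighbourhood is {E}, so |N(S)| = 1 < |S| = 2.
No single vertex violates Hall's condition since each has at least one neighbour, so 2 is the minimum.

2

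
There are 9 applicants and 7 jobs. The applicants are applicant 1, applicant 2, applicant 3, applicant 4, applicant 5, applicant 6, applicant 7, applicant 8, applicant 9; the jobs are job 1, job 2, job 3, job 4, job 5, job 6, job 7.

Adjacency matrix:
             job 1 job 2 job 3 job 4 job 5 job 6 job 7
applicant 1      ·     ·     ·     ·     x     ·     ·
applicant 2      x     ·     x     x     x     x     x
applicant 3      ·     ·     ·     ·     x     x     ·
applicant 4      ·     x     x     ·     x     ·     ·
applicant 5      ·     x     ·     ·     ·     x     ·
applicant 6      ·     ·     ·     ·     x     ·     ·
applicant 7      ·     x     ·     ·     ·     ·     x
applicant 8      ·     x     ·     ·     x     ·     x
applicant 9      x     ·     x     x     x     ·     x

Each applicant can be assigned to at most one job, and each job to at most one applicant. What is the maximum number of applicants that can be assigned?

One maximum matching: applicant 1-job 5, applicant 2-job 4, applicant 3-job 6, applicant 4-job 3, applicant 5-job 2, applicant 7-job 7, applicant 9-job 1.
The set {applicant 1, applicant 3, applicant 5, applicant 6, applicant 7, applicant 8} has only 4 neighbours ({job 2, job 5, job 6, job 7}), so by Hall's theorem at most 7 of the 9 applicants can be matched.

7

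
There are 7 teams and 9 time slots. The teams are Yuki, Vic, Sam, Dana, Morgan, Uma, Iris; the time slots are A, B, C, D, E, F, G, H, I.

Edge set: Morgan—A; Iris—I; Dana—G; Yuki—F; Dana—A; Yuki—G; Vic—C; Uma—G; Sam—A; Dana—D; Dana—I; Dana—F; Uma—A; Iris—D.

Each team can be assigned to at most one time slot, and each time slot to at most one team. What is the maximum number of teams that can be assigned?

A valid assignment of size 6: Yuki–F, Vic–C, Sam–A, Dana–I, Uma–G, Iris–D.
The set {Sam, Morgan} has only 1 neighbour ({A}), so by Hall's theorem at most 6 of the 7 teams can be matched.

6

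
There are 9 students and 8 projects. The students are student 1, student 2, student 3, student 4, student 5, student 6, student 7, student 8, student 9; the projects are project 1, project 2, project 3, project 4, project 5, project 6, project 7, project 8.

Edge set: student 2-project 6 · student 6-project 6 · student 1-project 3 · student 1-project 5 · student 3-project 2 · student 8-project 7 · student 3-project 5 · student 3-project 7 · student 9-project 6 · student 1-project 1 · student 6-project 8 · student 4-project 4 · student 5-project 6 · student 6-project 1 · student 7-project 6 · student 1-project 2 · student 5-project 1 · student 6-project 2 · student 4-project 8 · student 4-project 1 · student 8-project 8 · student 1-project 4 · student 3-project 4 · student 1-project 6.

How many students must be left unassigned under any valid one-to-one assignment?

2

One maximum matching: student 1-project 3, student 2-project 6, student 3-project 7, student 4-project 4, student 5-project 1, student 6-project 2, student 8-project 8.
The set {student 2, student 7, student 9} has only 1 neighbour ({project 6}), so by Hall's theorem at most 7 of the 9 students can be matched.
That matches 7 of the 9, leaving 2 unmatched; no matching can do better.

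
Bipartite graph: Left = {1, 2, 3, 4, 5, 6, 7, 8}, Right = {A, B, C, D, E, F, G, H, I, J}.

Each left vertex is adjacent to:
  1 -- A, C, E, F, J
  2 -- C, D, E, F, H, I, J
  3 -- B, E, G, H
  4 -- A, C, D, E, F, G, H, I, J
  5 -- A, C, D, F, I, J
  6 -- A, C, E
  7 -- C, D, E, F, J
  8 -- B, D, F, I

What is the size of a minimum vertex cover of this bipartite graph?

{1, 2, 3, 4, 5, 6, 7, 8} is a vertex cover of size 8: every edge has an endpoint in this set.
No smaller cover exists because 1–A, 2–J, 3–E, 4–G, 5–D, 6–C, 7–F, 8–B is a matching of size 8, and a cover must include an endpoint of each of these disjoint edges (König's theorem).

8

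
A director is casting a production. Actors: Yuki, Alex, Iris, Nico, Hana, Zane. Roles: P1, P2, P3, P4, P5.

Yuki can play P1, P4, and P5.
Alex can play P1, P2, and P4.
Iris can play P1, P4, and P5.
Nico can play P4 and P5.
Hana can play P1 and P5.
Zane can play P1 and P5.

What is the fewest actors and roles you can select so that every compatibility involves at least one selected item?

4

{Alex, P1, P4, P5} is a vertex cover of size 4: every edge has an endpoint in this set.
No smaller cover exists because Yuki–P1, Alex–P2, Iris–P4, Nico–P5 is a matching of size 4, and a cover must include an endpoint of each of these disjoint edges (König's theorem).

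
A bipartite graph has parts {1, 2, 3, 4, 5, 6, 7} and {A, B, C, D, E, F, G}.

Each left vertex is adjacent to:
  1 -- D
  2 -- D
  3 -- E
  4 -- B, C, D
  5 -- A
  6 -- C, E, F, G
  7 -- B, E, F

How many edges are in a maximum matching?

6

A valid assignment of size 6: 1-D, 3-E, 4-C, 5-A, 6-G, 7-B.
The set {1, 2} has only 1 neighbour ({D}), so by Hall's theorem at most 6 of the 7 left vertices can be matched.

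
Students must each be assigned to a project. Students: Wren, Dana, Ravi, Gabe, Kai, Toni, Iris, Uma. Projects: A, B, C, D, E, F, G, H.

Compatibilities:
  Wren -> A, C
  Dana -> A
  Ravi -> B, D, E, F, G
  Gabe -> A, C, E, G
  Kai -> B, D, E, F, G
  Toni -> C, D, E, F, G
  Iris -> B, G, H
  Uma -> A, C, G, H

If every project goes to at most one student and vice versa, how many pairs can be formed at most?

For example, pair Wren–C, Dana–A, Ravi–D, Gabe–E, Kai–B, Toni–F, Iris–H, Uma–G.
This saturates every student, so 8 is the maximum.

8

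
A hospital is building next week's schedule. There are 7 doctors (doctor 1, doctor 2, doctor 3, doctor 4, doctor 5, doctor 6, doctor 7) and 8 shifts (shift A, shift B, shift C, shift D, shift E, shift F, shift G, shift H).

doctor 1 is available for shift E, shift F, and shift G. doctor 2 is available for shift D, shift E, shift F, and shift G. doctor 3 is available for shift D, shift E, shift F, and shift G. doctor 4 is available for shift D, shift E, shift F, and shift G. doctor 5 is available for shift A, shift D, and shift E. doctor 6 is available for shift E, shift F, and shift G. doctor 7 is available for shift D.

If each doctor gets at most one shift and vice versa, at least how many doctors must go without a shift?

2

One maximum matching: doctor 1-shift F, doctor 2-shift D, doctor 3-shift E, doctor 4-shift G, doctor 5-shift A.
The set {doctor 1, doctor 2, doctor 3, doctor 4, doctor 6, doctor 7} has only 4 neighbours ({shift D, shift E, shift F, shift G}), so by Hall's theorem at most 5 of the 7 doctors can be matched.
That matches 5 of the 7, leaving 2 unmatched; no matching can do better.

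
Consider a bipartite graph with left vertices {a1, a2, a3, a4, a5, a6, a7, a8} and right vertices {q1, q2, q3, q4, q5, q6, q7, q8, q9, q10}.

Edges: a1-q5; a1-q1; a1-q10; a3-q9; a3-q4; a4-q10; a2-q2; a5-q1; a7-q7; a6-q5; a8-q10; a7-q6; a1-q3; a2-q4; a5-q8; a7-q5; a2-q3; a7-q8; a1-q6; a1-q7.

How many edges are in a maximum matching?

One maximum matching: a1→q6, a2→q2, a3→q9, a4→q10, a5→q1, a6→q5, a7→q8.
The set {a4, a8} has only 1 neighbour ({q10}), so by Hall's theorem at most 7 of the 8 left vertices can be matched.

7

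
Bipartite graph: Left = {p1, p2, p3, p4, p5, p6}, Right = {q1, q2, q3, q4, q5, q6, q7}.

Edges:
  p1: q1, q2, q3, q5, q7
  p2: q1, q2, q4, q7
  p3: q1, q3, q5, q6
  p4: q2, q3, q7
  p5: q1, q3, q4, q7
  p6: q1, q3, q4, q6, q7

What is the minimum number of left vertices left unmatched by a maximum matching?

0

A valid assignment of size 6: p1–q1, p2–q7, p3–q5, p4–q2, p5–q4, p6–q6.
All 6 left vertices are matched, so no larger matching exists.
That matches 6 of the 6, leaving 0 unmatched; no matching can do better.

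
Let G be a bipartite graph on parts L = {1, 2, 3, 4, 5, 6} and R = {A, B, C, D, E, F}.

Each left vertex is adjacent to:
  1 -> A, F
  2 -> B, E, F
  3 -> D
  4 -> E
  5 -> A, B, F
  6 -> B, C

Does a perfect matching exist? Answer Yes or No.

Yes

For example, pair 1-A, 2-F, 3-D, 4-E, 5-B, 6-C.
All 6 left vertices are covered.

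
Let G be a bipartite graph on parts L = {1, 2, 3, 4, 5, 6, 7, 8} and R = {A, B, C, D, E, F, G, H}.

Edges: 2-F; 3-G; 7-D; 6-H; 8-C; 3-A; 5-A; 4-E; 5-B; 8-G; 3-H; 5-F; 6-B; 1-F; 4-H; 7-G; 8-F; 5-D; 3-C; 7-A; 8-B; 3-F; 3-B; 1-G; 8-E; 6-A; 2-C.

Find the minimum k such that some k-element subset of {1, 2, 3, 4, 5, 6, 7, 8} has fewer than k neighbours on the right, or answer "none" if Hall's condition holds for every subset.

none

A matching saturating every left vertex exists, for instance 1→F, 2→C, 3→A, 4→E, 5→B, 6→H, 7→D, 8→G.
By Hall's marriage theorem, this means |N(S)| ≥ |S| for every subset S, so no violating subset exists.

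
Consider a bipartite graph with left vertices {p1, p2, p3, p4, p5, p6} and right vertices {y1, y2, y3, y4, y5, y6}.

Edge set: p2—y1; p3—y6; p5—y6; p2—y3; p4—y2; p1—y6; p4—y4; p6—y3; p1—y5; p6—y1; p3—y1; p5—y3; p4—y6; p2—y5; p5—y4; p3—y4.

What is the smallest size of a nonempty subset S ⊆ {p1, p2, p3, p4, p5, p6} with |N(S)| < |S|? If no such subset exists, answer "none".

none

A matching saturating every left vertex exists, for instance p1→y6, p2→y5, p3→y1, p4→y2, p5→y4, p6→y3.
By Hall's marriage theorem, this means |N(S)| ≥ |S| for every subset S, so no violating subset exists.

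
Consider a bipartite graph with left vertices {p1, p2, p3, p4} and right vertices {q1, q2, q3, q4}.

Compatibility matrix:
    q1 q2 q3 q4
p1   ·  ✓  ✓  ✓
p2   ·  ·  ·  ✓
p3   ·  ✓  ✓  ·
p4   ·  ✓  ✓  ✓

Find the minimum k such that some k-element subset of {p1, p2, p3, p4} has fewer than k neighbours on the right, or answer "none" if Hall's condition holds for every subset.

4

Take S = {p1, p2, p3, p4}. Its neighbourhood is {q2, q3, q4}, so |N(S)| = 3 < |S| = 4.
Every subset of size less than 4 has at least as many neighbours as members, so 4 is the minimum.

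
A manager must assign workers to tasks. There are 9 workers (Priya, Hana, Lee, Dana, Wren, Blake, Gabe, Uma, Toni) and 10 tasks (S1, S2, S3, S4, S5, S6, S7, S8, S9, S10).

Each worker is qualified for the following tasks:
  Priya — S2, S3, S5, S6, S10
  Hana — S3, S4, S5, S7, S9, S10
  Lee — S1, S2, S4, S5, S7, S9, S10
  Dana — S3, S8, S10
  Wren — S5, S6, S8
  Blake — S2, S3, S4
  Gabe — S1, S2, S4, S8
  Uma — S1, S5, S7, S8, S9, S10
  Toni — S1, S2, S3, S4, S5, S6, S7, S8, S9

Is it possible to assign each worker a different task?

Yes

One maximum matching: Priya-S6, Hana-S3, Lee-S7, Dana-S10, Wren-S8, Blake-S4, Gabe-S1, Uma-S9, Toni-S2.
All 9 workers are covered.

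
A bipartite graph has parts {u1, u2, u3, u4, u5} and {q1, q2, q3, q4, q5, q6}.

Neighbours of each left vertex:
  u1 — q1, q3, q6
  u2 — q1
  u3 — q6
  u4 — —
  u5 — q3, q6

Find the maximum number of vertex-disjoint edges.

3

One maximum matching: u1-q3, u2-q1, u3-q6.
The set {u1, u2, u3, u4, u5} has only 3 neighbours ({q1, q3, q6}), so by Hall's theorem at most 3 of the 5 left vertices can be matched.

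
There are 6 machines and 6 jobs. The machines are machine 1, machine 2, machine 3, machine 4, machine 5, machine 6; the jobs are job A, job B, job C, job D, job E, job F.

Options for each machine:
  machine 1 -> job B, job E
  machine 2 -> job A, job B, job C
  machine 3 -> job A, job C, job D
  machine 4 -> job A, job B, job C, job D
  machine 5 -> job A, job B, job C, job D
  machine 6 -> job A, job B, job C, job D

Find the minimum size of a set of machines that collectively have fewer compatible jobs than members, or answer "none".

Take S = {machine 2, machine 3, machine 4, machine 5, machine 6}. Its neighbourhood is {job A, job B, job C, job D}, so |N(S)| = 4 < |S| = 5.
Every subset of size less than 5 has at least as many neighbours as members, so 5 is the minimum.

5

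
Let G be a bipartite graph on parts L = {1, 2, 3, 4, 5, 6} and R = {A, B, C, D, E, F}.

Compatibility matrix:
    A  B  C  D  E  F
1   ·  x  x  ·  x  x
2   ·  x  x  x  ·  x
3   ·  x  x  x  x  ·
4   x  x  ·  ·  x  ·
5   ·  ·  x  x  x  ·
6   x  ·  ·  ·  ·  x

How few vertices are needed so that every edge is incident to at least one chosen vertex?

The 6 edges 1–C, 2–B, 3–E, 4–A, 5–D, 6–F form a matching, so any vertex cover needs at least 6 vertices (one per matched edge).
Conversely {1, 2, 3, 4, 5, 6} meets every edge and has exactly 6 vertices, so 6 is optimal.

6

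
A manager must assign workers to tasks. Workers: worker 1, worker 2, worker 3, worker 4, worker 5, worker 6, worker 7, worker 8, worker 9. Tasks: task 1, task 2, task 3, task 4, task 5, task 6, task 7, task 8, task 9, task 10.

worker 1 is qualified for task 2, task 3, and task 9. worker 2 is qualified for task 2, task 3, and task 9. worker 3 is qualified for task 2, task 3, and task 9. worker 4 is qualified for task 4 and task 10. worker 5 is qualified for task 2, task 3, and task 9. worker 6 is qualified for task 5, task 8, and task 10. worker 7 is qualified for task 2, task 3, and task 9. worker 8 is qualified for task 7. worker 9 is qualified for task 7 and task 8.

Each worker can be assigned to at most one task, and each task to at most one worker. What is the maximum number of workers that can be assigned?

7

One maximum matching: worker 1–task 3, worker 2–task 9, worker 3–task 2, worker 4–task 4, worker 6–task 5, worker 8–task 7, worker 9–task 8.
The set {worker 1, worker 2, worker 3, worker 5, worker 7} has only 3 neighbours ({task 2, task 3, task 9}), so by Hall's theorem at most 7 of the 9 workers can be matched.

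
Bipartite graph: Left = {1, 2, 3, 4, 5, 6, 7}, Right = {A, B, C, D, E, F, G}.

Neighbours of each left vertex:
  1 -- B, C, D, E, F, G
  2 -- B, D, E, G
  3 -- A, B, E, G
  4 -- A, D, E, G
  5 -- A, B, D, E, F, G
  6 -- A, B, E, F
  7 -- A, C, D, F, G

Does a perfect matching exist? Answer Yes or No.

Yes

One maximum matching: 1–C, 2–D, 3–B, 4–E, 5–A, 6–F, 7–G.
Every left vertex is matched, so this is a perfect matching.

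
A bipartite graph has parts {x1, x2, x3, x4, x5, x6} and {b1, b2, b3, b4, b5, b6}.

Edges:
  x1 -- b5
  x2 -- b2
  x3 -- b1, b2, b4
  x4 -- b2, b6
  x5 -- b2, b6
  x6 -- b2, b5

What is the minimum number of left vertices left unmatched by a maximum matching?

One maximum matching: x1-b5, x2-b2, x3-b4, x4-b6.
The set {x1, x2, x4, x5, x6} has only 3 neighbours ({b2, b5, b6}), so by Hall's theorem at most 4 of the 6 left vertices can be matched.
That matches 4 of the 6, leaving 2 unmatched; no matching can do better.

2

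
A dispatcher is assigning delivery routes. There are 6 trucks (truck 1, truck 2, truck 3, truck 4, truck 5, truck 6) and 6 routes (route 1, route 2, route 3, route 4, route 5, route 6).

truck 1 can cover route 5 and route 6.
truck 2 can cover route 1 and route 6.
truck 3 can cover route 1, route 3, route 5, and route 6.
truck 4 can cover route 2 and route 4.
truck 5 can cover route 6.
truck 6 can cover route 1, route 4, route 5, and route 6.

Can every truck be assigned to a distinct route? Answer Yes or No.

Yes

A valid assignment of size 6: truck 1→route 5, truck 2→route 1, truck 3→route 3, truck 4→route 2, truck 5→route 6, truck 6→route 4.
Every truck is matched, so this is a perfect matching.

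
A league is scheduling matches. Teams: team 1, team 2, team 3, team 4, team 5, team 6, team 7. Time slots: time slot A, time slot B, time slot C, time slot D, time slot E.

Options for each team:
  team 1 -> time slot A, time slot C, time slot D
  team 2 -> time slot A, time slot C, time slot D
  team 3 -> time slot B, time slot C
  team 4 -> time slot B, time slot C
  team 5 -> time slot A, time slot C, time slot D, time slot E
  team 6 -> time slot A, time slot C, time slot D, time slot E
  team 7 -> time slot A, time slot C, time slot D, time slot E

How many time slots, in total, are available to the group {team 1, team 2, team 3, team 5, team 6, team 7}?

5

The union of neighbours of {team 1, team 2, team 3, team 5, team 6, team 7} is {time slot A, time slot B, time slot C, time slot D, time slot E}, which has 5 elements.
Since |N(S)| = 5 < |S| = 6, Hall's condition fails for this subset.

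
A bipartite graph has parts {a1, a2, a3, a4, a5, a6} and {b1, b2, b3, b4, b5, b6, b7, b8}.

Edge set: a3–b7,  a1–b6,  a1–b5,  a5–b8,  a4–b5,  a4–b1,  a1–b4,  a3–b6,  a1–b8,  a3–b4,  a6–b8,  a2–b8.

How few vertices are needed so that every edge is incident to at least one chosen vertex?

A maximum matching has 4 edges (e.g. a1–b6, a2–b8, a3–b7, a4–b5).
By König's theorem the minimum vertex cover has the same size. One such cover is {a1, a3, a4, b8}.

4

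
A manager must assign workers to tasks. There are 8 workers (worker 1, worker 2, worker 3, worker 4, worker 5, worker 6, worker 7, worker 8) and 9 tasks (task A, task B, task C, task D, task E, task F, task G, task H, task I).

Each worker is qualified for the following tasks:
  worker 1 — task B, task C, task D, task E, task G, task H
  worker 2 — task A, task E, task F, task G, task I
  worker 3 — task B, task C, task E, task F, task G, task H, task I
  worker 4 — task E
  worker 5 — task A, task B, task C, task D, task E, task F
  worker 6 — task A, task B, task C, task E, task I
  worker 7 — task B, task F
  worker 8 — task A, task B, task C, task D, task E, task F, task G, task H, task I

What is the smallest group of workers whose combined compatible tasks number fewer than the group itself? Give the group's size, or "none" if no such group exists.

none

A matching saturating every worker exists, for instance worker 1→task C, worker 2→task F, worker 3→task G, worker 4→task E, worker 5→task D, worker 6→task I, worker 7→task B, worker 8→task A.
By Hall's marriage theorem, this means |N(S)| ≥ |S| for every subset S, so no violating subset exists.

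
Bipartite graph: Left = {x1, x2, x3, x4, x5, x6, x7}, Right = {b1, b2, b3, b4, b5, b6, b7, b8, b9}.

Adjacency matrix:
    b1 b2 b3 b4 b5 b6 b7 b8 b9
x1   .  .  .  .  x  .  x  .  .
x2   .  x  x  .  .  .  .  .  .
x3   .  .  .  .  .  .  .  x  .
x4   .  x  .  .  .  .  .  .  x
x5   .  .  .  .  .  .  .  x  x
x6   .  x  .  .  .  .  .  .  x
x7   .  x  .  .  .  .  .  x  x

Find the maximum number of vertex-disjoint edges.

For example, pair x1-b5, x2-b3, x3-b8, x4-b2, x5-b9.
The set {x3, x4, x5, x6, x7} has only 3 neighbours ({b2, b8, b9}), so by Hall's theorem at most 5 of the 7 left vertices can be matched.

5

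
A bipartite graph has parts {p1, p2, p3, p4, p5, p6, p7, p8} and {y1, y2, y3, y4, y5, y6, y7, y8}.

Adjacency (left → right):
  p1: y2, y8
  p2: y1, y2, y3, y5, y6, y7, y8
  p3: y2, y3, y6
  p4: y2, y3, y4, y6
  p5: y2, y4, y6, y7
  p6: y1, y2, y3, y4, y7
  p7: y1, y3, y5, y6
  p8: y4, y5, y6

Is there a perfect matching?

Yes

One maximum matching: p1→y8, p2→y5, p3→y3, p4→y6, p5→y2, p6→y7, p7→y1, p8→y4.
Every left vertex is matched, so this is a perfect matching.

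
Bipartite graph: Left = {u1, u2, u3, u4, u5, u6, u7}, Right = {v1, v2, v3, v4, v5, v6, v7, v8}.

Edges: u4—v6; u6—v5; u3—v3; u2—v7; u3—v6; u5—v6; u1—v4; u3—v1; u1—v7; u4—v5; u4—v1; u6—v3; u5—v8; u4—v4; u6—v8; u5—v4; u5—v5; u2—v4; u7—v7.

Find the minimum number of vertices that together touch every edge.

6

A maximum matching has 6 edges (e.g. u1–v4, u2–v7, u3–v3, u4–v1, u5–v6, u6–v8).
By König's theorem the minimum vertex cover has the same size. One such cover is {u3, u4, u5, u6, v4, v7}.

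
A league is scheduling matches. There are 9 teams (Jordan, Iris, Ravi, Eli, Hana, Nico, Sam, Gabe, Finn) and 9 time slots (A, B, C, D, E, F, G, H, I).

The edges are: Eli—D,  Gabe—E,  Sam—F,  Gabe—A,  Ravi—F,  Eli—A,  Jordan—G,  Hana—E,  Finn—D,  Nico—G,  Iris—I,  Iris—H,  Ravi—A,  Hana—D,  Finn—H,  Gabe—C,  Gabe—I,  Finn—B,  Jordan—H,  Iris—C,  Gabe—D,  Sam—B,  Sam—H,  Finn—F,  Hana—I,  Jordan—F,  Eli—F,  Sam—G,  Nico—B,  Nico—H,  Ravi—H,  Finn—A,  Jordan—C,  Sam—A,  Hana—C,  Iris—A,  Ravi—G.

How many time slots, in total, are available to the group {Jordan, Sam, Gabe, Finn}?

The union of neighbours of {Jordan, Sam, Gabe, Finn} is {A, B, C, D, E, F, G, H, I}, which has 9 elements.
Since |N(S)| = 9 ≥ |S| = 4, Hall's condition holds for this subset.

9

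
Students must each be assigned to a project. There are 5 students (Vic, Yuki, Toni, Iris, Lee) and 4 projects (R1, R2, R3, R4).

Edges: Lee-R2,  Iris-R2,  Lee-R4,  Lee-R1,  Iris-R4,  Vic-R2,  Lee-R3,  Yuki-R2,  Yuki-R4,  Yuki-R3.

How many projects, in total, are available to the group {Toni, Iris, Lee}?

The union of neighbours of {Toni, Iris, Lee} is {R1, R2, R3, R4}, which has 4 elements.
Since |N(S)| = 4 ≥ |S| = 3, Hall's condition holds for this subset.

4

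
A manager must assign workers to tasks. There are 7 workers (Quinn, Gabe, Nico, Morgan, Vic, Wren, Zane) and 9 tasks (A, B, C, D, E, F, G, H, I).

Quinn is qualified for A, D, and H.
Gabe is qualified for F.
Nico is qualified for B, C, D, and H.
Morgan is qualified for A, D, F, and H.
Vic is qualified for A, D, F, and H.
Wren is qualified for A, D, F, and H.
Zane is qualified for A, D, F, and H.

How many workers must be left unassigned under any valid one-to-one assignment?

For example, pair Quinn→A, Gabe→F, Nico→B, Morgan→H, Vic→D.
The set {Quinn, Gabe, Morgan, Vic, Wren, Zane} has only 4 neighbours ({A, D, F, H}), so by Hall's theorem at most 5 of the 7 workers can be matched.
That matches 5 of the 7, leaving 2 unmatched; no matching can do better.

2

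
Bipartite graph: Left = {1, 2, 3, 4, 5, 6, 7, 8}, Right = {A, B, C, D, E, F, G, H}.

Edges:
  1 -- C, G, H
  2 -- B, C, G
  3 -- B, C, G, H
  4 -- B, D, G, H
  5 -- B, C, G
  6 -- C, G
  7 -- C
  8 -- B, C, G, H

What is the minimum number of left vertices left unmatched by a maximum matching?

3

For example, pair 1-H, 2-G, 3-C, 4-D, 5-B.
The set {1, 2, 3, 5, 6, 7, 8} has only 4 neighbours ({B, C, G, H}), so by Hall's theorem at most 5 of the 8 left vertices can be matched.
That matches 5 of the 8, leaving 3 unmatched; no matching can do better.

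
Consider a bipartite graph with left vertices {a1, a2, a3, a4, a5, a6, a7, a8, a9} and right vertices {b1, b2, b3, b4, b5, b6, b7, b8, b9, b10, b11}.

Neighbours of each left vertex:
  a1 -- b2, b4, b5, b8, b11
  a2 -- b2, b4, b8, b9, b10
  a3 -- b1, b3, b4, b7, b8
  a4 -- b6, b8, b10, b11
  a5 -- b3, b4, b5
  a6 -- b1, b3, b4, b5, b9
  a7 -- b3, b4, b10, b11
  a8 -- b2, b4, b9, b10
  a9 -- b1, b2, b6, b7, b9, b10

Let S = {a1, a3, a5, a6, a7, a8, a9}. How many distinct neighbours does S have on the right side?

The union of neighbours of {a1, a3, a5, a6, a7, a8, a9} is {b1, b2, b3, b4, b5, b6, b7, b8, b9, b10, b11}, which has 11 elements.
Since |N(S)| = 11 ≥ |S| = 7, Hall's condition holds for this subset.

11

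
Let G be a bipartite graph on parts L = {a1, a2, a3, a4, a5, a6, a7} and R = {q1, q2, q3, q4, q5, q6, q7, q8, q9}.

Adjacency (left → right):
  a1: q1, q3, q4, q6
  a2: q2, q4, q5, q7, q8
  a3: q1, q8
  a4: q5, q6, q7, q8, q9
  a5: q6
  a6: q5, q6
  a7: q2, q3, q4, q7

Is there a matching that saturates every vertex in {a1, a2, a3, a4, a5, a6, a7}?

Yes

A valid assignment of size 7: a1→q4, a2→q7, a3→q8, a4→q9, a5→q6, a6→q5, a7→q2.
Every left vertex is matched, so this matching saturates all of them.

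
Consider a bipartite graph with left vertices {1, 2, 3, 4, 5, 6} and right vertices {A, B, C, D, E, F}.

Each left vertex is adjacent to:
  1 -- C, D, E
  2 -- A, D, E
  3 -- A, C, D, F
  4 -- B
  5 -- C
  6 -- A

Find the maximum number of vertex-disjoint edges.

For example, pair 1→E, 2→D, 3→F, 4→B, 5→C, 6→A.
All 6 left vertices are matched, so no larger matching exists.

6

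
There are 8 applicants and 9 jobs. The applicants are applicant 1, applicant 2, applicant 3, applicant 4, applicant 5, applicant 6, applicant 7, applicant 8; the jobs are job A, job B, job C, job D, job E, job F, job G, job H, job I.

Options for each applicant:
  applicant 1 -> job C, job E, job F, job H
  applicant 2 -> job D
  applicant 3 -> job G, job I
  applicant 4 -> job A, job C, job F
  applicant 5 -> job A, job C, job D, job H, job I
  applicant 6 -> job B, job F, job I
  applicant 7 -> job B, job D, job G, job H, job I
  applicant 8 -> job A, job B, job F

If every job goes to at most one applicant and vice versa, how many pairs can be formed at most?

One maximum matching: applicant 1–job H, applicant 2–job D, applicant 3–job G, applicant 4–job F, applicant 5–job C, applicant 6–job I, applicant 7–job B, applicant 8–job A.
All 8 applicants are matched, so no larger matching exists.

8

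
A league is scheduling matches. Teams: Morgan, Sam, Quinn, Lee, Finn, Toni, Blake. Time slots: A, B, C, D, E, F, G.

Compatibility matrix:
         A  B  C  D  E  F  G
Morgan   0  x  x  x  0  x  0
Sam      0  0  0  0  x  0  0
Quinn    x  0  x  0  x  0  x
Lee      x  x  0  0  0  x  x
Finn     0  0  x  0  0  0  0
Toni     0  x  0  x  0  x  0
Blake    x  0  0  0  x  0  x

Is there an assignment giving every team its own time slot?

For example, pair Morgan→D, Sam→E, Quinn→A, Lee→F, Finn→C, Toni→B, Blake→G.
All 7 teams are covered.

Yes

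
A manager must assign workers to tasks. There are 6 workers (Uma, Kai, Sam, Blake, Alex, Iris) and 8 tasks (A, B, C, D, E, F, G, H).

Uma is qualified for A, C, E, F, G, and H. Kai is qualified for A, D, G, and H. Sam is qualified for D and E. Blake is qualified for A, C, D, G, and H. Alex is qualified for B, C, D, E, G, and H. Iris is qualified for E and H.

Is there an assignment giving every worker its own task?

For example, pair Uma→G, Kai→A, Sam→D, Blake→C, Alex→H, Iris→E.
All 6 workers are covered.

Yes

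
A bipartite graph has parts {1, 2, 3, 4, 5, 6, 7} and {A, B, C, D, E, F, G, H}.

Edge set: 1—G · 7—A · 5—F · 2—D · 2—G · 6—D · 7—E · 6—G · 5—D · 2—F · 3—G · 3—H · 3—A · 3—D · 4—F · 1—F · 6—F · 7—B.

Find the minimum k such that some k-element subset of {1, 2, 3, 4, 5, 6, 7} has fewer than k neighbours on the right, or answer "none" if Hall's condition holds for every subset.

4

Take S = {1, 2, 4, 5}. Its neighbourhood is {D, F, G}, so |N(S)| = 3 < |S| = 4.
Every subset of size less than 4 has at least as many neighbours as members, so 4 is the minimum.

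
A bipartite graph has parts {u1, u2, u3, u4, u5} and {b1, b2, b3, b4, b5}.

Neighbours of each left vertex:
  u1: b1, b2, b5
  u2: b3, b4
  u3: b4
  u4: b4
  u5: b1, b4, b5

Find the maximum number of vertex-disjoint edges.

4

One maximum matching: u1-b2, u2-b3, u3-b4, u5-b5.
The set {u3, u4} has only 1 neighbour ({b4}), so by Hall's theorem at most 4 of the 5 left vertices can be matched.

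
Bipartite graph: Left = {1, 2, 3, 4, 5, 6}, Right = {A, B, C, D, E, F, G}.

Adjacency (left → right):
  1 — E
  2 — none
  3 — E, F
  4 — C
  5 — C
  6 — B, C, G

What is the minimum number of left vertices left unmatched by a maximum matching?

2

For example, pair 1-E, 3-F, 4-C, 6-B.
The set {2, 4, 5} has only 1 neighbour ({C}), so by Hall's theorem at most 4 of the 6 left vertices can be matched.
That matches 4 of the 6, leaving 2 unmatched; no matching can do better.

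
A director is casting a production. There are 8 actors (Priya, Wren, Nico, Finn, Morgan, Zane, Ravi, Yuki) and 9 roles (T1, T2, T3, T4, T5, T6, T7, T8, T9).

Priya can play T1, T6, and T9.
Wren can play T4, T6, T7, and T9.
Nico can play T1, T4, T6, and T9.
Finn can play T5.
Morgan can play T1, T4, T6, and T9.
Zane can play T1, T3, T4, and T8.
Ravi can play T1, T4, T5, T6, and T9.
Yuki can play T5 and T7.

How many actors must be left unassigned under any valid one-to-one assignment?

For example, pair Priya→T1, Wren→T7, Nico→T6, Finn→T5, Morgan→T9, Zane→T8, Ravi→T4.
The set {Priya, Wren, Nico, Finn, Morgan, Ravi, Yuki} has only 6 neighbours ({T1, T4, T5, T6, T7, T9}), so by Hall's theorem at most 7 of the 8 actors can be matched.
That matches 7 of the 8, leaving 1 unmatched; no matching can do better.

1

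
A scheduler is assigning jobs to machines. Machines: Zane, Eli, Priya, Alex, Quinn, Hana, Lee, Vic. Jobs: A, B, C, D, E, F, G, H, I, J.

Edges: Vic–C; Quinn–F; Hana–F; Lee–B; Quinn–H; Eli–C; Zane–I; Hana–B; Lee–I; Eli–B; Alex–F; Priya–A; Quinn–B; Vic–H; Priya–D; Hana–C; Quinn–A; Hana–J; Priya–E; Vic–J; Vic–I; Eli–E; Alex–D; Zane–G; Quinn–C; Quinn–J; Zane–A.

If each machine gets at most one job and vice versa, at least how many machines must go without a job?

One maximum matching: Zane→I, Eli→C, Priya→E, Alex→D, Quinn→A, Hana→F, Lee→B, Vic→J.
This saturates every machine, so 8 is the maximum.
That matches 8 of the 8, leaving 0 unmatched; no matching can do better.

0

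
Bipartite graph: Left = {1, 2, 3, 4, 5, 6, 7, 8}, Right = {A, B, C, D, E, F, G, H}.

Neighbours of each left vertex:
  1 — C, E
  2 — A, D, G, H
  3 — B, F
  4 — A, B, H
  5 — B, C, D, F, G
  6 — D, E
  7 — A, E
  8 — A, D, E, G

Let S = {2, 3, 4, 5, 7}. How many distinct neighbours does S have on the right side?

The union of neighbours of {2, 3, 4, 5, 7} is {A, B, C, D, E, F, G, H}, which has 8 elements.
Since |N(S)| = 8 ≥ |S| = 5, Hall's condition holds for this subset.

8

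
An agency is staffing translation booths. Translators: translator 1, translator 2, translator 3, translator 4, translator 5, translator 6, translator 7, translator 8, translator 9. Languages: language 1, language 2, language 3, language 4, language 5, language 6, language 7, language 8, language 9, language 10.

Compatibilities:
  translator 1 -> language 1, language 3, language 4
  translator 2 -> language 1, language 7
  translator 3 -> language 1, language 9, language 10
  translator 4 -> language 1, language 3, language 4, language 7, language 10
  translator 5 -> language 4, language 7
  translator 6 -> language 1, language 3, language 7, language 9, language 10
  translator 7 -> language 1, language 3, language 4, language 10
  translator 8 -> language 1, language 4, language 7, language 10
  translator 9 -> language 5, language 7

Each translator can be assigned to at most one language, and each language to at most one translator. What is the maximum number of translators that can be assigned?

7

A valid assignment of size 7: translator 1→language 3, translator 2→language 1, translator 3→language 9, translator 4→language 7, translator 5→language 4, translator 6→language 10, translator 9→language 5.
The set {translator 1, translator 2, translator 3, translator 4, translator 5, translator 6, translator 7, translator 8} has only 6 neighbours ({language 1, language 10, language 3, language 4, language 7, language 9}), so by Hall's theorem at most 7 of the 9 translators can be matched.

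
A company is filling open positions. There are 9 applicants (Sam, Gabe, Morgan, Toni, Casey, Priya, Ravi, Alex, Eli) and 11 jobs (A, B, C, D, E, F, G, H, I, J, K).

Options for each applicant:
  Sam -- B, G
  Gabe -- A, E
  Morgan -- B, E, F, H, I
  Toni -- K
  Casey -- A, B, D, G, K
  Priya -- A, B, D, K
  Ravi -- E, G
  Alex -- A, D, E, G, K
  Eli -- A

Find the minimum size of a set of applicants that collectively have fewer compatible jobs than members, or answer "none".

7

Take S = {Sam, Gabe, Toni, Casey, Priya, Ravi, Alex}. Its neighbourhood is {A, B, D, E, G, K}, so |N(S)| = 6 < |S| = 7.
Every subset of size less than 7 has at least as many neighbours as members, so 7 is the minimum.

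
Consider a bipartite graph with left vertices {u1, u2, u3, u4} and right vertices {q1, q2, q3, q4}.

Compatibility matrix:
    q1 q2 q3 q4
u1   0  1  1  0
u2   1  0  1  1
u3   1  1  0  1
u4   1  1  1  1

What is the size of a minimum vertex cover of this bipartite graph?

4

A maximum matching has 4 edges (e.g. u1–q3, u2–q1, u3–q4, u4–q2).
By König's theorem the minimum vertex cover has the same size. One such cover is {u1, u2, u3, u4}.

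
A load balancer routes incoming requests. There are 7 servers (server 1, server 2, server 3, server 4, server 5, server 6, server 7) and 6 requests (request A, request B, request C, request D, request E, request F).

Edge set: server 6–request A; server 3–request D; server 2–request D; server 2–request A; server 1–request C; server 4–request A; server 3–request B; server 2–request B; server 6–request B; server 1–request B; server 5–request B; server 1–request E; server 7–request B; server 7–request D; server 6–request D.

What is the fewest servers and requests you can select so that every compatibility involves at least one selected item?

{server 1, request A, request B, request D} is a vertex cover of size 4: every edge has an endpoint in this set.
No smaller cover exists because server 1–request E, server 2–request D, server 3–request B, server 4–request A is a matching of size 4, and a cover must include an endpoint of each of these disjoint edges (König's theorem).

4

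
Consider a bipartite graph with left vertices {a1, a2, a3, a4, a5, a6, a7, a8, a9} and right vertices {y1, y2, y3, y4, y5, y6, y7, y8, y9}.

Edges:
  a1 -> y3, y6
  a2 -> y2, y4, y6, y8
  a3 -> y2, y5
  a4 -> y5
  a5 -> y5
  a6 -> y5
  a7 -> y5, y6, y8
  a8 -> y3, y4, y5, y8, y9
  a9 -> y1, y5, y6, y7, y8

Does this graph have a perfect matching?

The set {a4, a5, a6} has only 1 neighbour ({y5}), so by Hall's theorem at most 7 of the 9 left vertices can be matched.
Hence no matching covers every left vertex.

No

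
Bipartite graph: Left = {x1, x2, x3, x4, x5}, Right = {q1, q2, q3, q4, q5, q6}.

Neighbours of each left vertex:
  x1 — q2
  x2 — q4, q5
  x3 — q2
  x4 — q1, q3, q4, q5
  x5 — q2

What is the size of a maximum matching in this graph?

3

One maximum matching: x1→q2, x2→q5, x4→q4.
The set {x1, x3, x5} has only 1 neighbour ({q2}), so by Hall's theorem at most 3 of the 5 left vertices can be matched.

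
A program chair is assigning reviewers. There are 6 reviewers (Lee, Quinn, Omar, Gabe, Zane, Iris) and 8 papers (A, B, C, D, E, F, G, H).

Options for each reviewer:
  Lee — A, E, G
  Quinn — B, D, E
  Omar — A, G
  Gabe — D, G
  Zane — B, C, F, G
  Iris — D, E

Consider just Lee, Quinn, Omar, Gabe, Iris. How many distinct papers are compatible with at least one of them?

The union of neighbours of {Lee, Quinn, Omar, Gabe, Iris} is {A, B, D, E, G}, which has 5 elements.
Since |N(S)| = 5 ≥ |S| = 5, Hall's condition holds for this subset.

5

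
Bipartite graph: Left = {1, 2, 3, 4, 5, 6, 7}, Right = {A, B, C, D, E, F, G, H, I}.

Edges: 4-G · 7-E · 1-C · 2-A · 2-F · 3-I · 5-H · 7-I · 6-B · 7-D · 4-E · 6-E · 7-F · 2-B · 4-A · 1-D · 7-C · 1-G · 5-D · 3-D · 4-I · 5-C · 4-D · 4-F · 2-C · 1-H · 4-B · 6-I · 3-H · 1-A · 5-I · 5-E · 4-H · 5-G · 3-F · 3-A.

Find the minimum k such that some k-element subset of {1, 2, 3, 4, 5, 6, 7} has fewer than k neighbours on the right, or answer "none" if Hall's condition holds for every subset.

none

A matching saturating every left vertex exists, for instance 1→D, 2→F, 3→H, 4→A, 5→G, 6→B, 7→E.
By Hall's marriage theorem, this means |N(S)| ≥ |S| for every subset S, so no violating subset exists.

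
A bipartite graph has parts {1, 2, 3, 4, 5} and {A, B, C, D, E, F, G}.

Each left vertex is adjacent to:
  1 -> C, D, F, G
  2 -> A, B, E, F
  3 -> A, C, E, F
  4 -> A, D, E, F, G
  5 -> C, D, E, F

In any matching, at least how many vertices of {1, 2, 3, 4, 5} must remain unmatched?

One maximum matching: 1→F, 2→B, 3→C, 4→G, 5→E.
All 5 left vertices are matched, so no larger matching exists.
That matches 5 of the 5, leaving 0 unmatched; no matching can do better.

0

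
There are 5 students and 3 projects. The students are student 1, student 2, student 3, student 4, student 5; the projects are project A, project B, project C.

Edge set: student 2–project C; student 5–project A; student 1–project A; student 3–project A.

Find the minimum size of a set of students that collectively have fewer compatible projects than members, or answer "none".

Take S = {student 4}. Its neighbourhood is {}, so |N(S)| = 0 < |S| = 1.

1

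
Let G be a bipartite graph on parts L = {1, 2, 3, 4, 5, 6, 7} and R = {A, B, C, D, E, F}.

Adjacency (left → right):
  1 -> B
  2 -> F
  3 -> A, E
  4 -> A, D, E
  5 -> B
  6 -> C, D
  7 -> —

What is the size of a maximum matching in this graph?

5

For example, pair 1-B, 2-F, 3-A, 4-E, 6-C.
The set {1, 5, 7} has only 1 neighbour ({B}), so by Hall's theorem at most 5 of the 7 left vertices can be matched.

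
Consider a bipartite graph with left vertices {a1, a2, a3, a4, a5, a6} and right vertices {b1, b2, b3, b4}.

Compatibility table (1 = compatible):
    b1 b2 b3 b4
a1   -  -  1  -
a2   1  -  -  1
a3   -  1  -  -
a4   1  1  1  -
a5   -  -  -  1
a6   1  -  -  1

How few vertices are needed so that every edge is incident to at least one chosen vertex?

4

{b1, b2, b3, b4} is a vertex cover of size 4: every edge has an endpoint in this set.
No smaller cover exists because a1–b3, a2–b4, a3–b2, a4–b1 is a matching of size 4, and a cover must include an endpoint of each of these disjoint edges (König's theorem).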